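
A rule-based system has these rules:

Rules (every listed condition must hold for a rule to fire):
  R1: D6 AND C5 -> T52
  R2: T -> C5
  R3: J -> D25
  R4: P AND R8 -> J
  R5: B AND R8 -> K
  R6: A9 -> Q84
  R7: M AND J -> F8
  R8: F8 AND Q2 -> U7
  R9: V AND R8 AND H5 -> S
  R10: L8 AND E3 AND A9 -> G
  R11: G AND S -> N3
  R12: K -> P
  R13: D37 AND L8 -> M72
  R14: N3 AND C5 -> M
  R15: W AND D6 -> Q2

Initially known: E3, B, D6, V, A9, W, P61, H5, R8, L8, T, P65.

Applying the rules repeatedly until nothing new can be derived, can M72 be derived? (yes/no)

no

Round 1 fires R2, R5, R6, R9, R10, R15, giving C5, K, Q84, S, G, Q2.
Round 2 fires R1, R11, R12, giving T52, N3, P.
Round 3 fires R4, R14, giving J, M.
Round 4 fires R3, R7, giving D25, F8.
Round 5 fires R8, giving U7.
Fixed point reached. M72 is concluded only by R13; R13 needs D37 (never derived).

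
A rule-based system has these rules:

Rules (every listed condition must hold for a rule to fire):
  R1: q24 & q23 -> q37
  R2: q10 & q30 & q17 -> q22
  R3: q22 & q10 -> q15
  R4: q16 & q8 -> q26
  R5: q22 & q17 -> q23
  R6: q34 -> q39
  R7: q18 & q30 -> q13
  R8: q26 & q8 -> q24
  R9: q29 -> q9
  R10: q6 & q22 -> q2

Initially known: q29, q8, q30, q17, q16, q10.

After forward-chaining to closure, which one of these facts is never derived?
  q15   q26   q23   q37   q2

Round 1 fires R2, R4, R9, giving q22, q26, q9.
Round 2 fires R3, R5, R8, giving q15, q23, q24.
Round 3 fires R1, giving q37.
Derived: q37 (round 3), q26 (round 1), q15 (round 2), q23 (round 2). q2 never appears in any round.

q2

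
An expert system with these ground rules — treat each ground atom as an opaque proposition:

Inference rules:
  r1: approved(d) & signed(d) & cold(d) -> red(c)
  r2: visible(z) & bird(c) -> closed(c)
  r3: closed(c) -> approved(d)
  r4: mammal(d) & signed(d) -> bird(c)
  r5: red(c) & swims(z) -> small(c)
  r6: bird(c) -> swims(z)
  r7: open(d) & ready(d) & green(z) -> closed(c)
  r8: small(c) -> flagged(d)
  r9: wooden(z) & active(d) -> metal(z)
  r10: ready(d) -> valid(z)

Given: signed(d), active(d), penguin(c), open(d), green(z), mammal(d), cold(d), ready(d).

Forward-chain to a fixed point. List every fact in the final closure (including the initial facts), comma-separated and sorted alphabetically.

Round 1 fires r4, r7, r10, giving bird(c), closed(c), valid(z).
Round 2 fires r3, r6, giving approved(d), swims(z).
Round 3 fires r1, giving red(c).
Round 4 fires r5, giving small(c).
Round 5 fires r8, giving flagged(d).

active(d), approved(d), bird(c), closed(c), cold(d), flagged(d), green(z), mammal(d), open(d), penguin(c), ready(d), red(c), signed(d), small(c), swims(z), valid(z)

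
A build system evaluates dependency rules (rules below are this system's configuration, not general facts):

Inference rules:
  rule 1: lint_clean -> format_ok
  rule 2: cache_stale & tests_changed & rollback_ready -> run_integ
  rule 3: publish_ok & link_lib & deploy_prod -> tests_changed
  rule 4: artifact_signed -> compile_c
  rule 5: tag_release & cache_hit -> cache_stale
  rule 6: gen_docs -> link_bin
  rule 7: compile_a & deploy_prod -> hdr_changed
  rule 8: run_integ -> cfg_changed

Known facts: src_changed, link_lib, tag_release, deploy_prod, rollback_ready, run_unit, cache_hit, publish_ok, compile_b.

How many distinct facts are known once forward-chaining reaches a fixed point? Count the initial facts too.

[1] rule 3 [publish_ok & link_lib & deploy_prod -> tests_changed]; rule 5 [tag_release & cache_hit -> cache_stale]. ⇒ new: tests_changed, cache_stale.
[2] rule 2 [cache_stale & tests_changed & rollback_ready -> run_integ]. ⇒ new: run_integ.
[3] rule 8 [run_integ -> cfg_changed]. ⇒ new: cfg_changed.
Closure: {cache_hit, cache_stale, cfg_changed, compile_b, deploy_prod, link_lib, publish_ok, rollback_ready, run_integ, run_unit, src_changed, tag_release, tests_changed} — 13 facts.

13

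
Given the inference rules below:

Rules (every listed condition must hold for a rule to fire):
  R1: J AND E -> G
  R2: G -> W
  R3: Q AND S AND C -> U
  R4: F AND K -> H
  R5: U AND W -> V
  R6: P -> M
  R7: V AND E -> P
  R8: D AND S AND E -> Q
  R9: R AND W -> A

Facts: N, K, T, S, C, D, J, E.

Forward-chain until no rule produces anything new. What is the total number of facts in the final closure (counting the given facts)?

Round 1: R1 [J AND E -> G]; R8 [D AND S AND E -> Q]. New: G, Q.
Round 2: R2 [G -> W]; R3 [Q AND S AND C -> U]. New: W, U.
Round 3: R5 [U AND W -> V]. New: V.
Round 4: R7 [V AND E -> P]. New: P.
Round 5: R6 [P -> M]. New: M.
Closure: {C, D, E, G, J, K, M, N, P, Q, S, T, U, V, W} — 15 facts.

15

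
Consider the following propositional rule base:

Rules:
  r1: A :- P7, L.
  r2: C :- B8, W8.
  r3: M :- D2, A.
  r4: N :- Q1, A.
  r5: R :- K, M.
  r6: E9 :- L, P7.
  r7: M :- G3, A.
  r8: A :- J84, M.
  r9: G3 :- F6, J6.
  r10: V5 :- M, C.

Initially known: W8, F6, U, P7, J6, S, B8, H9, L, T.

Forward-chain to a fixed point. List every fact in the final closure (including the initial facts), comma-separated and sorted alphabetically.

Round 1 — r1, r2, r6, r9, derive A, C, E9, G3.
Round 2 — r7, derive M.
Round 3 — r10, derive V5.

A, B8, C, E9, F6, G3, H9, J6, L, M, P7, S, T, U, V5, W8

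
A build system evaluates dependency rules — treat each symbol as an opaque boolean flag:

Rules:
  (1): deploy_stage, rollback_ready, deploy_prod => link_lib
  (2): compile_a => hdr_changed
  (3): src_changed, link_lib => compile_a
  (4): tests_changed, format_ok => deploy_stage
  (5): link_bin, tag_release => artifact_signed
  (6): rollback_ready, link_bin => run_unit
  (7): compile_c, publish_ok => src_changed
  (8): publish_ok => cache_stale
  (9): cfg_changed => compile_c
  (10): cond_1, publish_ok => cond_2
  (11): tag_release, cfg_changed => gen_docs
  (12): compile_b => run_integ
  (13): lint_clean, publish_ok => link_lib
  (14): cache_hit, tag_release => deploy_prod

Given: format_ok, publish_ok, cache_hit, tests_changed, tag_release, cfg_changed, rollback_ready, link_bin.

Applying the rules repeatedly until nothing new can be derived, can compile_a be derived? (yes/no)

yes

Round 1: (4) [tests_changed, format_ok => deploy_stage]; (5) [link_bin, tag_release => artifact_signed]; (6) [rollback_ready, link_bin => run_unit]; (8) [publish_ok => cache_stale]; (9) [cfg_changed => compile_c]; (11) [tag_release, cfg_changed => gen_docs]; (14) [cache_hit, tag_release => deploy_prod]. Adds deploy_stage, artifact_signed, run_unit, cache_stale, compile_c, gen_docs, deploy_prod.
Round 2: (1) [deploy_stage, rollback_ready, deploy_prod => link_lib]; (7) [compile_c, publish_ok => src_changed]. Adds link_lib, src_changed.
Round 3: (3) [src_changed, link_lib => compile_a]. Adds compile_a.
Round 4: (2) [compile_a => hdr_changed]. Adds hdr_changed.
compile_a appears in round 3, so it is derivable.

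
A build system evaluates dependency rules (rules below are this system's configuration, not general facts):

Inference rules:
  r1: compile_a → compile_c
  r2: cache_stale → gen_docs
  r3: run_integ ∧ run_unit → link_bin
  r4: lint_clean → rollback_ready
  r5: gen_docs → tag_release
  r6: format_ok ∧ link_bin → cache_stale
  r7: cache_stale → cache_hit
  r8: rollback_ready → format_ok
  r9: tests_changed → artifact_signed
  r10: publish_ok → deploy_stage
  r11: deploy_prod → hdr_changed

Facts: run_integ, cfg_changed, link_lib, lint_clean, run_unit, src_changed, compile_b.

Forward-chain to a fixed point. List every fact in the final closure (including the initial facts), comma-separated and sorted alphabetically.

Round 1 — r3, r4, derive link_bin, rollback_ready.
Round 2 — r8, derive format_ok.
Round 3 — r6, derive cache_stale.
Round 4 — r2, r7, derive gen_docs, cache_hit.
Round 5 — r5, derive tag_release.

cache_hit, cache_stale, cfg_changed, compile_b, format_ok, gen_docs, link_bin, link_lib, lint_clean, rollback_ready, run_integ, run_unit, src_changed, tag_release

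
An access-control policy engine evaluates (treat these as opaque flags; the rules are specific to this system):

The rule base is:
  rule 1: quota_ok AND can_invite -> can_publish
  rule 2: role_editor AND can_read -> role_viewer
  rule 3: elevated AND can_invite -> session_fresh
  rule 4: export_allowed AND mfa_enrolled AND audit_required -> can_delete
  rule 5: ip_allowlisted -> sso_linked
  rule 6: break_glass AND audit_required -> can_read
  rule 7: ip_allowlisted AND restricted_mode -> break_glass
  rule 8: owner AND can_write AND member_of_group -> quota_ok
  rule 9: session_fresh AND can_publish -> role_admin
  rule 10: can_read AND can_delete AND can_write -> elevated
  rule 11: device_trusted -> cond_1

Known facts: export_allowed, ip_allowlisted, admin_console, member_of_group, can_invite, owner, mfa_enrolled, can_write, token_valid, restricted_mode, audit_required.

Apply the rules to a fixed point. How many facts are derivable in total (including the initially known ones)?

20

Round 1: rule 4 [export_allowed AND mfa_enrolled AND audit_required -> can_delete]; rule 5 [ip_allowlisted -> sso_linked]; rule 7 [ip_allowlisted AND restricted_mode -> break_glass]; rule 8 [owner AND can_write AND member_of_group -> quota_ok]. New: can_delete, sso_linked, break_glass, quota_ok.
Round 2: rule 1 [quota_ok AND can_invite -> can_publish]; rule 6 [break_glass AND audit_required -> can_read]. New: can_publish, can_read.
Round 3: rule 10 [can_read AND can_delete AND can_write -> elevated]. New: elevated.
Round 4: rule 3 [elevated AND can_invite -> session_fresh]. New: session_fresh.
Round 5: rule 9 [session_fresh AND can_publish -> role_admin]. New: role_admin.
Closure: {admin_console, audit_required, break_glass, can_delete, can_invite, can_publish, can_read, can_write, elevated, export_allowed, ip_allowlisted, member_of_group, mfa_enrolled, owner, quota_ok, restricted_mode, role_admin, session_fresh, sso_linked, token_valid} — 20 facts.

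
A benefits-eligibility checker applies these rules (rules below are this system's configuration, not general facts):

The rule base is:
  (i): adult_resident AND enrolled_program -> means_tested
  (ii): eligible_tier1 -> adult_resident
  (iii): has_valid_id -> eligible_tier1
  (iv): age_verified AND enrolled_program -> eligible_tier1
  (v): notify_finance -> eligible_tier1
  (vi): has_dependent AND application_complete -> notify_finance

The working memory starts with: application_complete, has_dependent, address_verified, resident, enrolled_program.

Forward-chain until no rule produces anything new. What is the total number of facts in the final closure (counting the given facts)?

Round 1: (vi) [has_dependent AND application_complete -> notify_finance]. New: notify_finance.
Round 2: (v) [notify_finance -> eligible_tier1]. New: eligible_tier1.
Round 3: (ii) [eligible_tier1 -> adult_resident]. New: adult_resident.
Round 4: (i) [adult_resident AND enrolled_program -> means_tested]. New: means_tested.
Closure: {address_verified, adult_resident, application_complete, eligible_tier1, enrolled_program, has_dependent, means_tested, notify_finance, resident} — 9 facts.

9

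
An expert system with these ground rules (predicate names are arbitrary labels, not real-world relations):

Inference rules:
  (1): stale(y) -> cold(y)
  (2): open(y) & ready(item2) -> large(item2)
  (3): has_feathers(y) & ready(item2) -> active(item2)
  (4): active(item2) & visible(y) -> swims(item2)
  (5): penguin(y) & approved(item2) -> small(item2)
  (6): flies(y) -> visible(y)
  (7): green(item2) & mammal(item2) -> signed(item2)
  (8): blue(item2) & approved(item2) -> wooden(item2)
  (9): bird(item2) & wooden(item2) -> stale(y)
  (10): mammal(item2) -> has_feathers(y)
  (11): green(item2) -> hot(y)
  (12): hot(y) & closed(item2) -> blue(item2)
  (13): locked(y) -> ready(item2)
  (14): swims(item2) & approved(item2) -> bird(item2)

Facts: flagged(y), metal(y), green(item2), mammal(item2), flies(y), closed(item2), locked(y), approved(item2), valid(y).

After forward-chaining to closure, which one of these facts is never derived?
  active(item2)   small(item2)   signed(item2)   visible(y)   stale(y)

small(item2)

[1] (6) [flies(y) -> visible(y)]; (7) [green(item2) & mammal(item2) -> signed(item2)]; (10) [mammal(item2) -> has_feathers(y)]; (11) [green(item2) -> hot(y)]; (13) [locked(y) -> ready(item2)]. ⇒ new: visible(y), signed(item2), has_feathers(y), hot(y), ready(item2).
[2] (3) [has_feathers(y) & ready(item2) -> active(item2)]; (12) [hot(y) & closed(item2) -> blue(item2)]. ⇒ new: active(item2), blue(item2).
[3] (4) [active(item2) & visible(y) -> swims(item2)]; (8) [blue(item2) & approved(item2) -> wooden(item2)]. ⇒ new: swims(item2), wooden(item2).
[4] (14) [swims(item2) & approved(item2) -> bird(item2)]. ⇒ new: bird(item2).
[5] (9) [bird(item2) & wooden(item2) -> stale(y)]. ⇒ new: stale(y).
[6] (1) [stale(y) -> cold(y)]. ⇒ new: cold(y).
Derived: signed(item2) (round 1), active(item2) (round 2), visible(y) (round 1), stale(y) (round 5). small(item2) never appears in any round.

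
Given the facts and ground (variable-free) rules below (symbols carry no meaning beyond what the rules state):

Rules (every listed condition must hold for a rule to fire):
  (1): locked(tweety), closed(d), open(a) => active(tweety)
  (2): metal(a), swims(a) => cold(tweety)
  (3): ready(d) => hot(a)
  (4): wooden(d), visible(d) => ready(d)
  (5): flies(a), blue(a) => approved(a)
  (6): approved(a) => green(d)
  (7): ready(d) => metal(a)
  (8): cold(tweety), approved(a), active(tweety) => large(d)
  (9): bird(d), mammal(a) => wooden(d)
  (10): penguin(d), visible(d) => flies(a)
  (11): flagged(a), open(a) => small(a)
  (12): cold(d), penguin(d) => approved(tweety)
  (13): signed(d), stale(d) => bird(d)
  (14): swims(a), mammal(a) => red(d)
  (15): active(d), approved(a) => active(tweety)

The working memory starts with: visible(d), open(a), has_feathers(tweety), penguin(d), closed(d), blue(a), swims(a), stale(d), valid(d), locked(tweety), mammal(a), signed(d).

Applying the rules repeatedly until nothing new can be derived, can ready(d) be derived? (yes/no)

yes

Round 1: (1) [locked(tweety), closed(d), open(a) => active(tweety)]; (10) [penguin(d), visible(d) => flies(a)]; (13) [signed(d), stale(d) => bird(d)]; (14) [swims(a), mammal(a) => red(d)]. Adds active(tweety), flies(a), bird(d), red(d).
Round 2: (5) [flies(a), blue(a) => approved(a)]; (9) [bird(d), mammal(a) => wooden(d)]. Adds approved(a), wooden(d).
Round 3: (4) [wooden(d), visible(d) => ready(d)]; (6) [approved(a) => green(d)]. Adds ready(d), green(d).
Round 4: (3) [ready(d) => hot(a)]; (7) [ready(d) => metal(a)]. Adds hot(a), metal(a).
Round 5: (2) [metal(a), swims(a) => cold(tweety)]. Adds cold(tweety).
Round 6: (8) [cold(tweety), approved(a), active(tweety) => large(d)]. Adds large(d).
ready(d) appears in round 3, so it is derivable.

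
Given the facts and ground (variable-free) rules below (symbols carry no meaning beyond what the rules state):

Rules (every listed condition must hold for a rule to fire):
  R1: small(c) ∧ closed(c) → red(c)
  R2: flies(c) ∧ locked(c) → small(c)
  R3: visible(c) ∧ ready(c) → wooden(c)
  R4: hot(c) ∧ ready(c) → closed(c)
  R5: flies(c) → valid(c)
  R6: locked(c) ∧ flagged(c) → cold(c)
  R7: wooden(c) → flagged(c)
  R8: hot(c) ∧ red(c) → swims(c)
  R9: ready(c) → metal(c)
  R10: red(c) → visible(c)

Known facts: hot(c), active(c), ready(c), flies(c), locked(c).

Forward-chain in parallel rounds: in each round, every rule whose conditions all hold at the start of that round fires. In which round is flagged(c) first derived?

5

Round 1: R2 [flies(c) ∧ locked(c) → small(c)]; R4 [hot(c) ∧ ready(c) → closed(c)]; R5 [flies(c) → valid(c)]; R9 [ready(c) → metal(c)]. Adds small(c), closed(c), valid(c), metal(c).
Round 2: R1 [small(c) ∧ closed(c) → red(c)]. Adds red(c).
Round 3: R8 [hot(c) ∧ red(c) → swims(c)]; R10 [red(c) → visible(c)]. Adds swims(c), visible(c).
Round 4: R3 [visible(c) ∧ ready(c) → wooden(c)]. Adds wooden(c).
Round 5: R7 [wooden(c) → flagged(c)]. Adds flagged(c).
flagged(c) first appears in round 5.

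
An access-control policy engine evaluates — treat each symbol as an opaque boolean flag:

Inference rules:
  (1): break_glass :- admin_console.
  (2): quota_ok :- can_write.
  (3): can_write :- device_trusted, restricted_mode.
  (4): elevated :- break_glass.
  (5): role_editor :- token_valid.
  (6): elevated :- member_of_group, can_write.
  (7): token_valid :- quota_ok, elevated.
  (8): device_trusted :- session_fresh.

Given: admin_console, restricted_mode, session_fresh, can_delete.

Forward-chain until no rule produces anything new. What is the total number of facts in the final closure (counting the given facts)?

11

[1] (1) [break_glass :- admin_console.]; (8) [device_trusted :- session_fresh.]. ⇒ new: break_glass, device_trusted.
[2] (3) [can_write :- device_trusted, restricted_mode.]; (4) [elevated :- break_glass.]. ⇒ new: can_write, elevated.
[3] (2) [quota_ok :- can_write.]. ⇒ new: quota_ok.
[4] (7) [token_valid :- quota_ok, elevated.]. ⇒ new: token_valid.
[5] (5) [role_editor :- token_valid.]. ⇒ new: role_editor.
Closure: {admin_console, break_glass, can_delete, can_write, device_trusted, elevated, quota_ok, restricted_mode, role_editor, session_fresh, token_valid} — 11 facts.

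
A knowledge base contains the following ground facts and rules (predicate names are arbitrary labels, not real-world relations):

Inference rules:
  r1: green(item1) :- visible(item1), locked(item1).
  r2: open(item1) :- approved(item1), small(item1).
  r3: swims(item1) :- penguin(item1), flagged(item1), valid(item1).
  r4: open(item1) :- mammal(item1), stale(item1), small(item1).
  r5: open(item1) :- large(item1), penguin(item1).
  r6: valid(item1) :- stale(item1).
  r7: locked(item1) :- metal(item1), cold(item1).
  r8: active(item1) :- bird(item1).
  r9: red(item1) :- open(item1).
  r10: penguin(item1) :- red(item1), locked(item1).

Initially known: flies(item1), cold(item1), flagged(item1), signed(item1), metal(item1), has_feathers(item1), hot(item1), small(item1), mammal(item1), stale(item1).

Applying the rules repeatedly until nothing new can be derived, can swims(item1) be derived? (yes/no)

yes

Round 1: r4 [open(item1) :- mammal(item1), stale(item1), small(item1).]; r6 [valid(item1) :- stale(item1).]; r7 [locked(item1) :- metal(item1), cold(item1).]. Adds open(item1), valid(item1), locked(item1).
Round 2: r9 [red(item1) :- open(item1).]. Adds red(item1).
Round 3: r10 [penguin(item1) :- red(item1), locked(item1).]. Adds penguin(item1).
Round 4: r3 [swims(item1) :- penguin(item1), flagged(item1), valid(item1).]. Adds swims(item1).
swims(item1) appears in round 4, so it is derivable.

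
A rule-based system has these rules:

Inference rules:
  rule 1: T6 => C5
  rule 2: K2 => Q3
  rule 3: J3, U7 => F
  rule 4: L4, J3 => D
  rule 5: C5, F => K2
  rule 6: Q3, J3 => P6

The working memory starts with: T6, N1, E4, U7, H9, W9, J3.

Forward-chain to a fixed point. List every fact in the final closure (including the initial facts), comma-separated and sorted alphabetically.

[1] rule 1 [T6 => C5]; rule 3 [J3, U7 => F]. ⇒ new: C5, F.
[2] rule 5 [C5, F => K2]. ⇒ new: K2.
[3] rule 2 [K2 => Q3]. ⇒ new: Q3.
[4] rule 6 [Q3, J3 => P6]. ⇒ new: P6.

C5, E4, F, H9, J3, K2, N1, P6, Q3, T6, U7, W9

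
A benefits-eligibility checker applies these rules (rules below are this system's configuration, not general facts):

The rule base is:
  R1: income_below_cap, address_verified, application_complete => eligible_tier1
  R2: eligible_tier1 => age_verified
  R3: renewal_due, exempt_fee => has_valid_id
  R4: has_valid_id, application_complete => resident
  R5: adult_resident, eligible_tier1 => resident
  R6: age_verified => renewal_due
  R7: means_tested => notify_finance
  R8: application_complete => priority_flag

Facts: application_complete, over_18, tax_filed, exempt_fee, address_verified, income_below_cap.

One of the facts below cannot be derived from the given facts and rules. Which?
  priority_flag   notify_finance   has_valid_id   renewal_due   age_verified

notify_finance

[1] R1 [income_below_cap, address_verified, application_complete => eligible_tier1]; R8 [application_complete => priority_flag]. ⇒ new: eligible_tier1, priority_flag.
[2] R2 [eligible_tier1 => age_verified]. ⇒ new: age_verified.
[3] R6 [age_verified => renewal_due]. ⇒ new: renewal_due.
[4] R3 [renewal_due, exempt_fee => has_valid_id]. ⇒ new: has_valid_id.
[5] R4 [has_valid_id, application_complete => resident]. ⇒ new: resident.
Derived: age_verified (round 2), has_valid_id (round 4), renewal_due (round 3), priority_flag (round 1). notify_finance never appears in any round.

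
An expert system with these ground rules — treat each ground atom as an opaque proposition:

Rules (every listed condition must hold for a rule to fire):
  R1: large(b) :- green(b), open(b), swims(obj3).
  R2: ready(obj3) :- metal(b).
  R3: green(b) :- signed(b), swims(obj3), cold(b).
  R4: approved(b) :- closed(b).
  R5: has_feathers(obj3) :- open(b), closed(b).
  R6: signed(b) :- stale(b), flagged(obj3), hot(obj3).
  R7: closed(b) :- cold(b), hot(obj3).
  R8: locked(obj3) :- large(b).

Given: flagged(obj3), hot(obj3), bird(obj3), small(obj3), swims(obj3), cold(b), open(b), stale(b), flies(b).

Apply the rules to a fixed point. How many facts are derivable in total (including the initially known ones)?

16

Round 1: R6 [signed(b) :- stale(b), flagged(obj3), hot(obj3).]; R7 [closed(b) :- cold(b), hot(obj3).]. New: signed(b), closed(b).
Round 2: R3 [green(b) :- signed(b), swims(obj3), cold(b).]; R4 [approved(b) :- closed(b).]; R5 [has_feathers(obj3) :- open(b), closed(b).]. New: green(b), approved(b), has_feathers(obj3).
Round 3: R1 [large(b) :- green(b), open(b), swims(obj3).]. New: large(b).
Round 4: R8 [locked(obj3) :- large(b).]. New: locked(obj3).
Closure: {approved(b), bird(obj3), closed(b), cold(b), flagged(obj3), flies(b), green(b), has_feathers(obj3), hot(obj3), large(b), locked(obj3), open(b), signed(b), small(obj3), stale(b), swims(obj3)} — 16 facts.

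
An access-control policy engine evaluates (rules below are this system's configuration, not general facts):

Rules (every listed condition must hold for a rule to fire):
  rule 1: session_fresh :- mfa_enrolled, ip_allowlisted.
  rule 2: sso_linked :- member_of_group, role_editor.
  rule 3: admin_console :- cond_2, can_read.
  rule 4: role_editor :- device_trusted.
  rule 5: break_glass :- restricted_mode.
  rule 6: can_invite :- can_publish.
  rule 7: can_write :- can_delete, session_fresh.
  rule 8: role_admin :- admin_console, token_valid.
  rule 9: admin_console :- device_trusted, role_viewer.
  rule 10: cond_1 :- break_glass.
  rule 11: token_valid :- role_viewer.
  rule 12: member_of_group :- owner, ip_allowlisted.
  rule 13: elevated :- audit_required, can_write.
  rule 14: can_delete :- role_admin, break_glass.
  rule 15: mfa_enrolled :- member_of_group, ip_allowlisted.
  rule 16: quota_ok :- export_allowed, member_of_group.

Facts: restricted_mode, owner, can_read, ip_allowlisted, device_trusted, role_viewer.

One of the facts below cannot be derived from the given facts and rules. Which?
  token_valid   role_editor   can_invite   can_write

can_invite

Round 1: rule 4 [role_editor :- device_trusted.]; rule 5 [break_glass :- restricted_mode.]; rule 9 [admin_console :- device_trusted, role_viewer.]; rule 11 [token_valid :- role_viewer.]; rule 12 [member_of_group :- owner, ip_allowlisted.]. Adds role_editor, break_glass, admin_console, token_valid, member_of_group.
Round 2: rule 2 [sso_linked :- member_of_group, role_editor.]; rule 8 [role_admin :- admin_console, token_valid.]; rule 10 [cond_1 :- break_glass.]; rule 15 [mfa_enrolled :- member_of_group, ip_allowlisted.]. Adds sso_linked, role_admin, cond_1, mfa_enrolled.
Round 3: rule 1 [session_fresh :- mfa_enrolled, ip_allowlisted.]; rule 14 [can_delete :- role_admin, break_glass.]. Adds session_fresh, can_delete.
Round 4: rule 7 [can_write :- can_delete, session_fresh.]. Adds can_write.
Derived: token_valid (round 1), can_write (round 4), role_editor (round 1). can_invite never appears in any round.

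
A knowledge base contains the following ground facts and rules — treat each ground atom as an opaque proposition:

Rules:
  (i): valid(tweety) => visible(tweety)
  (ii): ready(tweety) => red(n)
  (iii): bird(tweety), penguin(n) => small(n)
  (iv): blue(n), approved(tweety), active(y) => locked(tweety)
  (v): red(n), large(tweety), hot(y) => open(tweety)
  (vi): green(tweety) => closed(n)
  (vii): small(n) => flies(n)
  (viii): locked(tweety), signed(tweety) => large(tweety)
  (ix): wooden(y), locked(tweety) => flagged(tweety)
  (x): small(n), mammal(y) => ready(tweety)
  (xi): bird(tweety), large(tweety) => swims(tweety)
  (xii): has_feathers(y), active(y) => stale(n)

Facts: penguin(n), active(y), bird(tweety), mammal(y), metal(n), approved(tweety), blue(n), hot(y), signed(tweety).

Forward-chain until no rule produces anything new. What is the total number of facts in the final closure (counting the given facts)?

Round 1 fires (iii), (iv), giving small(n), locked(tweety).
Round 2 fires (vii), (viii), (x), giving flies(n), large(tweety), ready(tweety).
Round 3 fires (ii), (xi), giving red(n), swims(tweety).
Round 4 fires (v), giving open(tweety).
Closure: {active(y), approved(tweety), bird(tweety), blue(n), flies(n), hot(y), large(tweety), locked(tweety), mammal(y), metal(n), open(tweety), penguin(n), ready(tweety), red(n), signed(tweety), small(n), swims(tweety)} — 17 facts.

17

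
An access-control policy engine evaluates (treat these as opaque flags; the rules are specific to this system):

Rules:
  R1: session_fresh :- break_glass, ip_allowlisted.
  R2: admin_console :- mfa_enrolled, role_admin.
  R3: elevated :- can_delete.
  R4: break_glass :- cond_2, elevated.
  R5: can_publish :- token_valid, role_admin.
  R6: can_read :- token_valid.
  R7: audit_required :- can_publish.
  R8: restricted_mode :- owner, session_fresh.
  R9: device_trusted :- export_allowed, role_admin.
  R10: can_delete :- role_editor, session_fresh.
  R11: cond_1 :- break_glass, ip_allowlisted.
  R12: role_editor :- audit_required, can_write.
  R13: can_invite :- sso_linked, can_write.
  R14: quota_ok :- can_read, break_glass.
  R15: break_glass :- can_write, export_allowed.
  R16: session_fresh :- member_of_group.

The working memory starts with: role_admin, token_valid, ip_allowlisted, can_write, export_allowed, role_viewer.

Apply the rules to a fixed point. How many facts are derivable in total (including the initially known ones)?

Round 1 fires R5, R6, R9, R15, giving can_publish, can_read, device_trusted, break_glass.
Round 2 fires R1, R7, R11, R14, giving session_fresh, audit_required, cond_1, quota_ok.
Round 3 fires R12, giving role_editor.
Round 4 fires R10, giving can_delete.
Round 5 fires R3, giving elevated.
Closure: {audit_required, break_glass, can_delete, can_publish, can_read, can_write, cond_1, device_trusted, elevated, export_allowed, ip_allowlisted, quota_ok, role_admin, role_editor, role_viewer, session_fresh, token_valid} — 17 facts.

17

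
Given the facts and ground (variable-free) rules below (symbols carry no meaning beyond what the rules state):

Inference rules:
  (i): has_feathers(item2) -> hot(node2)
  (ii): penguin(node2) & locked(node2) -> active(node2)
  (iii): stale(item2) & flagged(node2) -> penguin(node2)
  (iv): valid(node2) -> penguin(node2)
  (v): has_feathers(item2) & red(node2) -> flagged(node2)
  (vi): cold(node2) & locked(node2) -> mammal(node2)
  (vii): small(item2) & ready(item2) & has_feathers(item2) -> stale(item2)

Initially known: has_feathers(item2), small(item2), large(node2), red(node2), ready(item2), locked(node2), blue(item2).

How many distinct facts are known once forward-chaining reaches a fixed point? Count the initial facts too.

12

Round 1: (i) [has_feathers(item2) -> hot(node2)]; (v) [has_feathers(item2) & red(node2) -> flagged(node2)]; (vii) [small(item2) & ready(item2) & has_feathers(item2) -> stale(item2)]. New: hot(node2), flagged(node2), stale(item2).
Round 2: (iii) [stale(item2) & flagged(node2) -> penguin(node2)]. New: penguin(node2).
Round 3: (ii) [penguin(node2) & locked(node2) -> active(node2)]. New: active(node2).
Closure: {active(node2), blue(item2), flagged(node2), has_feathers(item2), hot(node2), large(node2), locked(node2), penguin(node2), ready(item2), red(node2), small(item2), stale(item2)} — 12 facts.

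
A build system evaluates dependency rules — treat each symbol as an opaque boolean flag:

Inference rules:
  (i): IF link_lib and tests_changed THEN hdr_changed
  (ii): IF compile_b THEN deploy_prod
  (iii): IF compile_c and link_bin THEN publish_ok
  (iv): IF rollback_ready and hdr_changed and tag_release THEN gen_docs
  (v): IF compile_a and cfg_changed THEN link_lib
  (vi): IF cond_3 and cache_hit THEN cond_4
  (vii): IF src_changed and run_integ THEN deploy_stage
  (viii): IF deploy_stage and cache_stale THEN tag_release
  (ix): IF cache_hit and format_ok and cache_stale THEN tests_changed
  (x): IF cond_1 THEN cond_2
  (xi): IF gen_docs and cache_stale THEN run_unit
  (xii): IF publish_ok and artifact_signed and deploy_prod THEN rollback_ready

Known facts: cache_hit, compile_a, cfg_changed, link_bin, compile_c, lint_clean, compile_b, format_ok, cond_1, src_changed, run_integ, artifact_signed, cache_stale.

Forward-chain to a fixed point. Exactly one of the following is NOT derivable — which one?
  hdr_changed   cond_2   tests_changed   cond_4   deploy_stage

cond_4

Round 1 — (ii), (iii), (v), (vii), (ix), (x), derive deploy_prod, publish_ok, link_lib, deploy_stage, tests_changed, cond_2.
Round 2 — (i), (viii), (xii), derive hdr_changed, tag_release, rollback_ready.
Round 3 — (iv), derive gen_docs.
Round 4 — (xi), derive run_unit.
Derived: cond_2 (round 1), tests_changed (round 1), deploy_stage (round 1), hdr_changed (round 2). cond_4 never appears in any round.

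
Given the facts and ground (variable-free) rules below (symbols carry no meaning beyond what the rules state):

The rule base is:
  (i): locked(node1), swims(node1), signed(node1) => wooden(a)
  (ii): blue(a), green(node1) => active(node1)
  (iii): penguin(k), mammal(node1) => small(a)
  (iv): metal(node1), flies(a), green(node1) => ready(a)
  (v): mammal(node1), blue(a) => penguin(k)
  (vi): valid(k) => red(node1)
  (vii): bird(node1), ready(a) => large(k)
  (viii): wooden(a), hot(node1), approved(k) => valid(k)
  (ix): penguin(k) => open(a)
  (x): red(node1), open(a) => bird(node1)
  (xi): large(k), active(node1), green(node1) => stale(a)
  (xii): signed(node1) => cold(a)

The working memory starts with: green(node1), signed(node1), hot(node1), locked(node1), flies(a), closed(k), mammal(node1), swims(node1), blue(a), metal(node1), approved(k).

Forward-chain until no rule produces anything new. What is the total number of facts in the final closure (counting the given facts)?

23

Round 1 — (i), (ii), (iv), (v), (xii), derive wooden(a), active(node1), ready(a), penguin(k), cold(a).
Round 2 — (iii), (viii), (ix), derive small(a), valid(k), open(a).
Round 3 — (vi), derive red(node1).
Round 4 — (x), derive bird(node1).
Round 5 — (vii), derive large(k).
Round 6 — (xi), derive stale(a).
Closure: {active(node1), approved(k), bird(node1), blue(a), closed(k), cold(a), flies(a), green(node1), hot(node1), large(k), locked(node1), mammal(node1), metal(node1), open(a), penguin(k), ready(a), red(node1), signed(node1), small(a), stale(a), swims(node1), valid(k), wooden(a)} — 23 facts.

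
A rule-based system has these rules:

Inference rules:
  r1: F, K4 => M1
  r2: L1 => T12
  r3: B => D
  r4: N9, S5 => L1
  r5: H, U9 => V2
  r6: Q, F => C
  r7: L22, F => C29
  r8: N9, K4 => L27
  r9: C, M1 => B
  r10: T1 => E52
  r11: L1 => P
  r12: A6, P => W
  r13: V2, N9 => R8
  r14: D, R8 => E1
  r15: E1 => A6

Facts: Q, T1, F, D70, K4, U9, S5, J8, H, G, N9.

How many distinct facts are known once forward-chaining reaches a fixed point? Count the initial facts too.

Round 1: r1 [F, K4 => M1]; r4 [N9, S5 => L1]; r5 [H, U9 => V2]; r6 [Q, F => C]; r8 [N9, K4 => L27]; r10 [T1 => E52]. Adds M1, L1, V2, C, L27, E52.
Round 2: r2 [L1 => T12]; r9 [C, M1 => B]; r11 [L1 => P]; r13 [V2, N9 => R8]. Adds T12, B, P, R8.
Round 3: r3 [B => D]. Adds D.
Round 4: r14 [D, R8 => E1]. Adds E1.
Round 5: r15 [E1 => A6]. Adds A6.
Round 6: r12 [A6, P => W]. Adds W.
Closure: {A6, B, C, D, D70, E1, E52, F, G, H, J8, K4, L1, L27, M1, N9, P, Q, R8, S5, T1, T12, U9, V2, W} — 25 facts.

25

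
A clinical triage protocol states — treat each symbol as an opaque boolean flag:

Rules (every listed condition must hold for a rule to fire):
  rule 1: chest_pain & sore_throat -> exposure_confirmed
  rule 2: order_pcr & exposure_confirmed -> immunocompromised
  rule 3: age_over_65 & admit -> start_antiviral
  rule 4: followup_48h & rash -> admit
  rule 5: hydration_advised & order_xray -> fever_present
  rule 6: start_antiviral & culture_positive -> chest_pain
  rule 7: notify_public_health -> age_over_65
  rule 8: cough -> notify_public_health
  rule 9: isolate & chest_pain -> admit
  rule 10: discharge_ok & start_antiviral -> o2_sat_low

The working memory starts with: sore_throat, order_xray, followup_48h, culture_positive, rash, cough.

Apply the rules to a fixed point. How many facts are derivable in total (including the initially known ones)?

Round 1 — rule 4, rule 8, derive admit, notify_public_health.
Round 2 — rule 7, derive age_over_65.
Round 3 — rule 3, derive start_antiviral.
Round 4 — rule 6, derive chest_pain.
Round 5 — rule 1, derive exposure_confirmed.
Closure: {admit, age_over_65, chest_pain, cough, culture_positive, exposure_confirmed, followup_48h, notify_public_health, order_xray, rash, sore_throat, start_antiviral} — 12 facts.

12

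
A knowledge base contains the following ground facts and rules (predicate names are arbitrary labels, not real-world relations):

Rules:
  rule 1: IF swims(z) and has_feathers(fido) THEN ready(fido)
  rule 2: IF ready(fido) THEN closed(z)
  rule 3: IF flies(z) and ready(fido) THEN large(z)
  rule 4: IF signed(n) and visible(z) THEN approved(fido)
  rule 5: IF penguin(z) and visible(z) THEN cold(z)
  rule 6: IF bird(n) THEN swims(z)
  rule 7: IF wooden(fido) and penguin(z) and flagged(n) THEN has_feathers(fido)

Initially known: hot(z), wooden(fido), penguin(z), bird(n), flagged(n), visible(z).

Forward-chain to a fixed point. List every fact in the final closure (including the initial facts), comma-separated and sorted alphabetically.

Round 1 — rule 5, rule 6, rule 7, derive cold(z), swims(z), has_feathers(fido).
Round 2 — rule 1, derive ready(fido).
Round 3 — rule 2, derive closed(z).

bird(n), closed(z), cold(z), flagged(n), has_feathers(fido), hot(z), penguin(z), ready(fido), swims(z), visible(z), wooden(fido)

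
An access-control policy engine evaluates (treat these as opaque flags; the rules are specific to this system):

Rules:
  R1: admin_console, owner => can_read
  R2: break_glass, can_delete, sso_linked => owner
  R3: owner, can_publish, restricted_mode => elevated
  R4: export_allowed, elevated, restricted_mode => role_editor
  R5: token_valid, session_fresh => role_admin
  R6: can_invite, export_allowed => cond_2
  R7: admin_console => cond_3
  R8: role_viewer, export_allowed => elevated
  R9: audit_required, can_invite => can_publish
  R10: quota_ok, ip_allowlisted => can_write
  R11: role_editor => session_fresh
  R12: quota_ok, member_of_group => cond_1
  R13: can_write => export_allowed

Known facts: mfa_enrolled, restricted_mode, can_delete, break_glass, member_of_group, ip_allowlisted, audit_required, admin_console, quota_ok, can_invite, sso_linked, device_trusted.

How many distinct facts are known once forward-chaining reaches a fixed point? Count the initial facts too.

Round 1 fires R2, R7, R9, R10, R12, giving owner, cond_3, can_publish, can_write, cond_1.
Round 2 fires R1, R3, R13, giving can_read, elevated, export_allowed.
Round 3 fires R4, R6, giving role_editor, cond_2.
Round 4 fires R11, giving session_fresh.
Closure: {admin_console, audit_required, break_glass, can_delete, can_invite, can_publish, can_read, can_write, cond_1, cond_2, cond_3, device_trusted, elevated, export_allowed, ip_allowlisted, member_of_group, mfa_enrolled, owner, quota_ok, restricted_mode, role_editor, session_fresh, sso_linked} — 23 facts.

23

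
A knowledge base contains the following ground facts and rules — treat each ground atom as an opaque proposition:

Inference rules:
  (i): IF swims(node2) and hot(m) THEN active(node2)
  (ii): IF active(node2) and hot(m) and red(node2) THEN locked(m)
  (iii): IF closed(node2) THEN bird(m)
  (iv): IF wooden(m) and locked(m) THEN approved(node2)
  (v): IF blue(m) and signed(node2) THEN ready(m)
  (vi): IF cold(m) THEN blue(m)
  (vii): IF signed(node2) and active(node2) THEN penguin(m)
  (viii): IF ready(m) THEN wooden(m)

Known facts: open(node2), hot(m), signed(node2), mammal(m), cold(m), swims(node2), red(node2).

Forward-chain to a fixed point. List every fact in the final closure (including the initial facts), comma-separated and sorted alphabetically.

Round 1 — (i), (vi), derive active(node2), blue(m).
Round 2 — (ii), (v), (vii), derive locked(m), ready(m), penguin(m).
Round 3 — (viii), derive wooden(m).
Round 4 — (iv), derive approved(node2).

active(node2), approved(node2), blue(m), cold(m), hot(m), locked(m), mammal(m), open(node2), penguin(m), ready(m), red(node2), signed(node2), swims(node2), wooden(m)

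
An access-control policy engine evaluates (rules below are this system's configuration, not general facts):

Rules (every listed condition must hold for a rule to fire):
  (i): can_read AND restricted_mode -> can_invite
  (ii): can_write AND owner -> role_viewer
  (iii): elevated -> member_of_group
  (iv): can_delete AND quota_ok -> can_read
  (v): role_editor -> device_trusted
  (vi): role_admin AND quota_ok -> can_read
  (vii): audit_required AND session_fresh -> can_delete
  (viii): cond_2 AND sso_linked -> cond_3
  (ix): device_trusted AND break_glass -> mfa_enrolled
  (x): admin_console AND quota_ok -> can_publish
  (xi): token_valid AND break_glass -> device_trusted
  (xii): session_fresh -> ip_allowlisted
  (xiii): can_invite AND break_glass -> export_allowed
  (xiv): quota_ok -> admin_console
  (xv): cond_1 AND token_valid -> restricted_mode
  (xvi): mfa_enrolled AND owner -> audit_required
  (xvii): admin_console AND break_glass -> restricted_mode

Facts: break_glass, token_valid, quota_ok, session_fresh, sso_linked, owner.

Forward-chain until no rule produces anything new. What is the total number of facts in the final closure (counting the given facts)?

17

Round 1 — (xi), (xii), (xiv), derive device_trusted, ip_allowlisted, admin_console.
Round 2 — (ix), (x), (xvii), derive mfa_enrolled, can_publish, restricted_mode.
Round 3 — (xvi), derive audit_required.
Round 4 — (vii), derive can_delete.
Round 5 — (iv), derive can_read.
Round 6 — (i), derive can_invite.
Round 7 — (xiii), derive export_allowed.
Closure: {admin_console, audit_required, break_glass, can_delete, can_invite, can_publish, can_read, device_trusted, export_allowed, ip_allowlisted, mfa_enrolled, owner, quota_ok, restricted_mode, session_fresh, sso_linked, token_valid} — 17 facts.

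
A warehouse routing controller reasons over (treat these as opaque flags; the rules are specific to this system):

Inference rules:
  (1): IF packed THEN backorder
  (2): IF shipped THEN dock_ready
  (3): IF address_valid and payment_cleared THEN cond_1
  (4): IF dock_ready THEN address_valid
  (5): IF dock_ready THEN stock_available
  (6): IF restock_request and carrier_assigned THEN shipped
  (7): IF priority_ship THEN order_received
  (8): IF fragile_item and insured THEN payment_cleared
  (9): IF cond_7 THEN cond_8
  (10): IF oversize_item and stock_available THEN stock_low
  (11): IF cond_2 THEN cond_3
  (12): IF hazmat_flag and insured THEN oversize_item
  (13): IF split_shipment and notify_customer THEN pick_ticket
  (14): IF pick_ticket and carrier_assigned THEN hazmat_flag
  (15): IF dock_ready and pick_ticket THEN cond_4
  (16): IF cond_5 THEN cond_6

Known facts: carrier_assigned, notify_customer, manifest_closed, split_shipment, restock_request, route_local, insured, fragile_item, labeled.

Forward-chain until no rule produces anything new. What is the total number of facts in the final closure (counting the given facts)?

Round 1 — (6), (8), (13), derive shipped, payment_cleared, pick_ticket.
Round 2 — (2), (14), derive dock_ready, hazmat_flag.
Round 3 — (4), (5), (12), (15), derive address_valid, stock_available, oversize_item, cond_4.
Round 4 — (3), (10), derive cond_1, stock_low.
Closure: {address_valid, carrier_assigned, cond_1, cond_4, dock_ready, fragile_item, hazmat_flag, insured, labeled, manifest_closed, notify_customer, oversize_item, payment_cleared, pick_ticket, restock_request, route_local, shipped, split_shipment, stock_available, stock_low} — 20 facts.

20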